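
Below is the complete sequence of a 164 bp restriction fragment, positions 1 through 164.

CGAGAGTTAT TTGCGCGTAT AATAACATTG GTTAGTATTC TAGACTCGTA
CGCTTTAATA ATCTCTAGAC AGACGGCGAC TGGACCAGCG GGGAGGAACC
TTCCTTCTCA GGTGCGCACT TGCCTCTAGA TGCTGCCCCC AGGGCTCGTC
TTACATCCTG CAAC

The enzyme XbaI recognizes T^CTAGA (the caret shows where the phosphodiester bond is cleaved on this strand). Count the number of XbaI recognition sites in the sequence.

3

TCTAGA occurs starting at positions 39, 64, 125.
XbaI cuts at 3 sites.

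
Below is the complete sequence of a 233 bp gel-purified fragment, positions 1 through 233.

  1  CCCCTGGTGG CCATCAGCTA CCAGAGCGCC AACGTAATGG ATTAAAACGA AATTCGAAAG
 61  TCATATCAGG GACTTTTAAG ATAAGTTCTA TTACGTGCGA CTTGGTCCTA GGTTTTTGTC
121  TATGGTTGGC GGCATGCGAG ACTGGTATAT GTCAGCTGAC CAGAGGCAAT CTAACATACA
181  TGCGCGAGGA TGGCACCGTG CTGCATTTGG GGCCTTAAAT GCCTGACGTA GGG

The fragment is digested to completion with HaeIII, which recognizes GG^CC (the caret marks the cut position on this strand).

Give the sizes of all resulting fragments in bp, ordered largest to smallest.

202, 21, 10 bp

HaeIII sites (GGCC) start at positions 9, 211.
HaeIII cuts after base 2 of each site, so after positions 10, 212.
Linear molecule, 2 cuts → 3 fragments:
  1–10 → 10 bp
  11–212 → 202 bp
  213–233 → 21 bp
Sorted largest to smallest: 202, 21, 10 bp.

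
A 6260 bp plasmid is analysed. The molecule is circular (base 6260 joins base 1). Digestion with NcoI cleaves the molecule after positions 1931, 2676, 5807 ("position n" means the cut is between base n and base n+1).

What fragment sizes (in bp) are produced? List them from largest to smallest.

3131, 2384, 745 bp

Circular molecule, 3 cuts → 3 fragments:
  2676 − 1931 = 745 bp
  5807 − 2676 = 3131 bp
  wrap: 6260 − 5807 + 1931 = 2384 bp
Sorted largest to smallest: 3131, 2384, 745 bp.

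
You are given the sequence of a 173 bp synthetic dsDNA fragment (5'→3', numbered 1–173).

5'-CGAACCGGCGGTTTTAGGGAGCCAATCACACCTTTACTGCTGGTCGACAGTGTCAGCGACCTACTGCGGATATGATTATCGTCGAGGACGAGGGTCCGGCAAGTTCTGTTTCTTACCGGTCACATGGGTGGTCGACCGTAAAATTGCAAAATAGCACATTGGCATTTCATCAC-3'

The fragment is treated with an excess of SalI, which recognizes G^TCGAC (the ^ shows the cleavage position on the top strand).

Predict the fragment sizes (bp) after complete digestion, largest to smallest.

SalI sites (GTCGAC) start at positions 43, 131.
SalI cuts after the first base of each site, so after positions 43, 131.
Linear molecule, 2 cuts → 3 fragments:
  1–43 → 43 bp
  44–131 → 88 bp
  132–173 → 42 bp
Sorted largest to smallest: 88, 43, 42 bp.

88, 43, 42 bp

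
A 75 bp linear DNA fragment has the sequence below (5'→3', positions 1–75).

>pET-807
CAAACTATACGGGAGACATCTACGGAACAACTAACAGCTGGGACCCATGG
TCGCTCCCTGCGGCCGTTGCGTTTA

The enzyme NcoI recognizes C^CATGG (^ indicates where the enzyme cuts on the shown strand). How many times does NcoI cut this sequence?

1

CCATGG occurs starting at position 45.
NcoI cuts at 1 site.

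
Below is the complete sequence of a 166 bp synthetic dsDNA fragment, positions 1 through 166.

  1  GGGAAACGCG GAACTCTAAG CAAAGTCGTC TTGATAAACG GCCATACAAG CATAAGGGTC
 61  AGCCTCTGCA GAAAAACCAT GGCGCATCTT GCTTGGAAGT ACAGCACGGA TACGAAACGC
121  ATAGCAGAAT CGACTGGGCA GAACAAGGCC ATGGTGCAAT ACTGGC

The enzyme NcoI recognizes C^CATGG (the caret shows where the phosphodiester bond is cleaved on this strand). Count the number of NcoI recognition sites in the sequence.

CCATGG occurs starting at positions 77, 149.
NcoI cuts at 2 sites.

2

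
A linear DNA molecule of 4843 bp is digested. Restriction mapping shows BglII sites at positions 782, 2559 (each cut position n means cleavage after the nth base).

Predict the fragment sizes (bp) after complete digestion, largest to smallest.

2284, 1777, 782 bp

Linear molecule, 2 cuts → 3 fragments:
  782 − 0 = 782 bp
  2559 − 782 = 1777 bp
  4843 − 2559 = 2284 bp
Sorted largest to smallest: 2284, 1777, 782 bp.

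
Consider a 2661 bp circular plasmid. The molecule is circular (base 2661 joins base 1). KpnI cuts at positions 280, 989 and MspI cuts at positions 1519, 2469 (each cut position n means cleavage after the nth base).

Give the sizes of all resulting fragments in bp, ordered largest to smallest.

Combined cut positions (sorted): 280, 989, 1519, 2469.
Circular molecule, 4 cuts → 4 fragments:
  989 − 280 = 709 bp
  1519 − 989 = 530 bp
  2469 − 1519 = 950 bp
  wrap: 2661 − 2469 + 280 = 472 bp
Sorted largest to smallest: 950, 709, 530, 472 bp.

950, 709, 530, 472 bp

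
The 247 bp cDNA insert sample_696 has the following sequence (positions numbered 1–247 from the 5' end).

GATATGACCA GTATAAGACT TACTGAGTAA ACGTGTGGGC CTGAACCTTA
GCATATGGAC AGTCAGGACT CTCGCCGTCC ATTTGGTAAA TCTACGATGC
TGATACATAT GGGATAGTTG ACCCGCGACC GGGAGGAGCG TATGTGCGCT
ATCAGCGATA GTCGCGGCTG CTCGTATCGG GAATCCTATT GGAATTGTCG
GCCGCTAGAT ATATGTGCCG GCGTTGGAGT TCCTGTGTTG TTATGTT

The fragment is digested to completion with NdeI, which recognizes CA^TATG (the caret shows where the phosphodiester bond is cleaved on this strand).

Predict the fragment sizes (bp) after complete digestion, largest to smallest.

140, 54, 53 bp

NdeI sites (CATATG) start at positions 52, 106.
NdeI cuts after base 2 of each site, so after positions 53, 107.
Linear molecule, 2 cuts → 3 fragments:
  1–53 → 53 bp
  54–107 → 54 bp
  108–247 → 140 bp
Sorted largest to smallest: 140, 54, 53 bp.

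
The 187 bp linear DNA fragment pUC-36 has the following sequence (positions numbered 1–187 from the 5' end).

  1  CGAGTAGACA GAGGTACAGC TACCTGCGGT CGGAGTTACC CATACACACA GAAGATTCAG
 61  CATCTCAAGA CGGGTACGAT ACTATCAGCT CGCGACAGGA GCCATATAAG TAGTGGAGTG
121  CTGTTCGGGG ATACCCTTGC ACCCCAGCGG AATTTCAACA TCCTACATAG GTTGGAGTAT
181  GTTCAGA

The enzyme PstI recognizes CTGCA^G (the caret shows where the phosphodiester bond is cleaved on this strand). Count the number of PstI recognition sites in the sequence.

0

No occurrence of CTGCAG is present in the sequence.
PstI does not cut: 0 sites.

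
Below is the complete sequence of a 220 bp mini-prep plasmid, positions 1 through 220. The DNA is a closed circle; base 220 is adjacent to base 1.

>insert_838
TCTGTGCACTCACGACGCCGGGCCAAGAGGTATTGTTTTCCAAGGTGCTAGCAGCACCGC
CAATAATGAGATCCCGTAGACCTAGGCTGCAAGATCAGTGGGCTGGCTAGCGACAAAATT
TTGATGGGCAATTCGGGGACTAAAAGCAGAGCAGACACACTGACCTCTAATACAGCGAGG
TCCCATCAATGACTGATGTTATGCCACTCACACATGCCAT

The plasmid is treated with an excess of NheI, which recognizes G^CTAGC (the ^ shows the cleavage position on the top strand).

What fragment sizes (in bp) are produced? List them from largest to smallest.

NheI sites (GCTAGC) start at positions 47, 106.
NheI cuts after the first base of each site, so after positions 47, 106.
Circular molecule, 2 cuts → 2 fragments:
  48–106 → 59 bp
  107–220 then 1–47 → 114 + 47 = 161 bp
Sorted largest to smallest: 161, 59 bp.

161, 59 bp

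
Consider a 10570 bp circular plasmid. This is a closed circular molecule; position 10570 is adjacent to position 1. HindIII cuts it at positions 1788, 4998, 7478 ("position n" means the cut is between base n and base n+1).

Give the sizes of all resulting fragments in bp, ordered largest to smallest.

4880, 3210, 2480 bp

Circular molecule, 3 cuts → 3 fragments:
  4998 − 1788 = 3210 bp
  7478 − 4998 = 2480 bp
  wrap: 10570 − 7478 + 1788 = 4880 bp
Sorted largest to smallest: 4880, 3210, 2480 bp.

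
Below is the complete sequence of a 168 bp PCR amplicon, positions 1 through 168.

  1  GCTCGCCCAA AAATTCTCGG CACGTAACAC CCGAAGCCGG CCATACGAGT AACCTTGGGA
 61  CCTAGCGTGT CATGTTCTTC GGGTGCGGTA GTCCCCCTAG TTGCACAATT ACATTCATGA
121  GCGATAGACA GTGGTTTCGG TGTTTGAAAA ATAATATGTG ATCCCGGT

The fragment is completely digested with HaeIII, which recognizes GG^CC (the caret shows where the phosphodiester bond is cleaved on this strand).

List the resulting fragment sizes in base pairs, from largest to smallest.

128, 40 bp

The HaeIII site (GGCC) starts at position 39.
HaeIII cuts after base 2 of each site, so after position 40.
Linear molecule, 1 cut → 2 fragments:
  1–40 → 40 bp
  41–168 → 128 bp
Sorted largest to smallest: 128, 40 bp.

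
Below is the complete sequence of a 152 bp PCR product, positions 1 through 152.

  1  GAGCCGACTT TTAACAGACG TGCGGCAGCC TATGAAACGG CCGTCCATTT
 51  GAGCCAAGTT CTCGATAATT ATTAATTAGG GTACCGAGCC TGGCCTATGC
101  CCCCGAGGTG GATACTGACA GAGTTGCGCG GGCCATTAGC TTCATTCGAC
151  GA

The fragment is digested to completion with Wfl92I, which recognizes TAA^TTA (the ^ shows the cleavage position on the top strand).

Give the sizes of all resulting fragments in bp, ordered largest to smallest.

77, 68, 7 bp

Wfl92I sites (TAATTA) start at positions 66, 73.
Wfl92I cuts after base 3 of each site, so after positions 68, 75.
Linear molecule, 2 cuts → 3 fragments:
  1–68 → 68 bp
  69–75 → 7 bp
  76–152 → 77 bp
Sorted largest to smallest: 77, 68, 7 bp.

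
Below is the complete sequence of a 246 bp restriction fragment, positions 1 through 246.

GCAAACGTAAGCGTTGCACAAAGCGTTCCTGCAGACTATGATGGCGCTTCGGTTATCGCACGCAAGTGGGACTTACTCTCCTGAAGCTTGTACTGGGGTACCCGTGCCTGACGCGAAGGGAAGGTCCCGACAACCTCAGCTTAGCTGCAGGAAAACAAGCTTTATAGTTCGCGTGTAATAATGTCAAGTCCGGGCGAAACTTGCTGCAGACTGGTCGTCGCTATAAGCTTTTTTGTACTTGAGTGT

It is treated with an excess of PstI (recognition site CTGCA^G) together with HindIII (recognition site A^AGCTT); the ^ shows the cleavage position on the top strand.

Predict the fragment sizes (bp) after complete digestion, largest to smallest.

65, 51, 51, 33, 21, 17, 8 bp

PstI sites (CTGCAG) start at positions 29, 145, 204.
PstI cuts after base 5 of each site (before the last base), so after positions 33, 149, 208.
HindIII sites (AAGCTT) start at positions 84, 157, 225.
HindIII cuts after the first base of each site, so after positions 84, 157, 225.
Combined cut positions: 33, 84, 149, 157, 208, 225.
Linear molecule, 6 cuts → 7 fragments:
  1–33 → 33 bp
  34–84 → 51 bp
  85–149 → 65 bp
  150–157 → 8 bp
  158–208 → 51 bp
  209–225 → 17 bp
  226–246 → 21 bp
Sorted largest to smallest: 65, 51, 51, 33, 21, 17, 8 bp.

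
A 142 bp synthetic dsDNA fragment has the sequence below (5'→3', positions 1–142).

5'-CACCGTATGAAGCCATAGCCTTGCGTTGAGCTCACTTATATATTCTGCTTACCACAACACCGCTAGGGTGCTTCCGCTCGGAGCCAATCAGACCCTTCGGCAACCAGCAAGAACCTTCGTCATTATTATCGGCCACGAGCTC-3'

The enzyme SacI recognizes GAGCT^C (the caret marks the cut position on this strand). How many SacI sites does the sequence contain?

GAGCTC occurs starting at positions 28, 137.
SacI cuts at 2 sites.

2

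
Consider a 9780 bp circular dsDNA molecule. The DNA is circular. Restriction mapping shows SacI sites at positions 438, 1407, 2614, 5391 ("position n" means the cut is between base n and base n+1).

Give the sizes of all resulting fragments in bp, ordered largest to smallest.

Circular molecule, 4 cuts → 4 fragments:
  1407 − 438 = 969 bp
  2614 − 1407 = 1207 bp
  5391 − 2614 = 2777 bp
  wrap: 9780 − 5391 + 438 = 4827 bp
Sorted largest to smallest: 4827, 2777, 1207, 969 bp.

4827, 2777, 1207, 969 bp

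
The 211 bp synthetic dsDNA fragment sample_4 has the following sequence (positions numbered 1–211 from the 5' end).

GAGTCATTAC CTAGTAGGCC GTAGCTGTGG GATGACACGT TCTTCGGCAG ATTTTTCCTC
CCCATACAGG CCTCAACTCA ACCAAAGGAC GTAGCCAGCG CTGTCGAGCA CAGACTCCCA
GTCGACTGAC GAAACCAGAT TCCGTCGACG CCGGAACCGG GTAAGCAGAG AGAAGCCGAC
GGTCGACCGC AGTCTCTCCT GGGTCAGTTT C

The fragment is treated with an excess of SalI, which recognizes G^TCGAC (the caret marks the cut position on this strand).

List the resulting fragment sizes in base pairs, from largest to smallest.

SalI sites (GTCGAC) start at positions 121, 144, 182.
SalI cuts after the first base of each site, so after positions 121, 144, 182.
Linear molecule, 3 cuts → 4 fragments:
  1–121 → 121 bp
  122–144 → 23 bp
  145–182 → 38 bp
  183–211 → 29 bp
Sorted largest to smallest: 121, 38, 29, 23 bp.

121, 38, 29, 23 bp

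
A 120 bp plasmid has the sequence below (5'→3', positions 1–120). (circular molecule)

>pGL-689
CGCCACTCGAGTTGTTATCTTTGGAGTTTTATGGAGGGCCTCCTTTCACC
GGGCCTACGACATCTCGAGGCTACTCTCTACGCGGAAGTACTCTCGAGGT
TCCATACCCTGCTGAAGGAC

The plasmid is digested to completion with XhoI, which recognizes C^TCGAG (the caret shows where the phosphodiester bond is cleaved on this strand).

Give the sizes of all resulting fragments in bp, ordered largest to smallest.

XhoI sites (CTCGAG) start at positions 6, 64, 93.
XhoI cuts after the first base of each site, so after positions 6, 64, 93.
Circular molecule, 3 cuts → 3 fragments:
  7–64 → 58 bp
  65–93 → 29 bp
  94–120 then 1–6 → 27 + 6 = 33 bp
Sorted largest to smallest: 58, 33, 29 bp.

58, 33, 29 bp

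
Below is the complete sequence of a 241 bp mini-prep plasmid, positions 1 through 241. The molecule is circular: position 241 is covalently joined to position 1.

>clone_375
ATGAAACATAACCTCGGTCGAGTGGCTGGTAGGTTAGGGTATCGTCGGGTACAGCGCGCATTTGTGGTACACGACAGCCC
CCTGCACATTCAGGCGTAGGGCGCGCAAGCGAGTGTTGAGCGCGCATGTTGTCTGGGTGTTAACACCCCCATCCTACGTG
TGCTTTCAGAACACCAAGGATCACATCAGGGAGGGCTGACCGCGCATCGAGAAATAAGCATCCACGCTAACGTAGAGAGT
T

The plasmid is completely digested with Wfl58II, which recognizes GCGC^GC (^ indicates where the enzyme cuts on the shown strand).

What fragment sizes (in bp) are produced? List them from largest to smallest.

Wfl58II sites (GCGCGC) start at positions 54, 101, 120.
Wfl58II cuts after base 4 of each site, so after positions 57, 104, 123.
Circular molecule, 3 cuts → 3 fragments:
  58–104 → 47 bp
  105–123 → 19 bp
  124–241 then 1–57 → 118 + 57 = 175 bp
Sorted largest to smallest: 175, 47, 19 bp.

175, 47, 19 bp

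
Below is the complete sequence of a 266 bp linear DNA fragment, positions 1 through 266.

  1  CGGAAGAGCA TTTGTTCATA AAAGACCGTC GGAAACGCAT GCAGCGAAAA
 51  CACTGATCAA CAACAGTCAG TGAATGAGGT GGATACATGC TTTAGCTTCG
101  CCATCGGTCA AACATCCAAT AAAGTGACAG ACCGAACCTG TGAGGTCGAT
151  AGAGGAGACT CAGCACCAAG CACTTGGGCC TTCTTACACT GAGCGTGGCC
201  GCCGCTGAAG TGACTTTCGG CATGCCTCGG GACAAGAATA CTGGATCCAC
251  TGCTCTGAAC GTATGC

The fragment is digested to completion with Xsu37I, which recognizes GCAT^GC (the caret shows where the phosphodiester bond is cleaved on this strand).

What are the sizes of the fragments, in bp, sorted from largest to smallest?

183, 43, 40 bp

Xsu37I sites (GCATGC) start at positions 37, 220.
Xsu37I cuts after base 4 of each site, so after positions 40, 223.
Linear molecule, 2 cuts → 3 fragments:
  1–40 → 40 bp
  41–223 → 183 bp
  224–266 → 43 bp
Sorted largest to smallest: 183, 43, 40 bp.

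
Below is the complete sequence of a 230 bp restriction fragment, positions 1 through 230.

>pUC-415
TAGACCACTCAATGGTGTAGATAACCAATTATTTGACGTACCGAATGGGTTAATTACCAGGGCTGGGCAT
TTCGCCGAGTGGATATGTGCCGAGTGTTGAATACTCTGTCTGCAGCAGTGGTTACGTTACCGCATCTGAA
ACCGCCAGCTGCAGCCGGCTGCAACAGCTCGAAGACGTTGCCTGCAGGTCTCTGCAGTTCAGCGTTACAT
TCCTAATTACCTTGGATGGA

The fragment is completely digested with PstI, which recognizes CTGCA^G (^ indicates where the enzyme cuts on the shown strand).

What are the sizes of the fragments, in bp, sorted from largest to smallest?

114, 39, 34, 33, 10 bp

PstI sites (CTGCAG) start at positions 110, 149, 182, 192.
PstI cuts after base 5 of each site (before the last base), so after positions 114, 153, 186, 196.
Linear molecule, 4 cuts → 5 fragments:
  1–114 → 114 bp
  115–153 → 39 bp
  154–186 → 33 bp
  187–196 → 10 bp
  197–230 → 34 bp
Sorted largest to smallest: 114, 39, 34, 33, 10 bp.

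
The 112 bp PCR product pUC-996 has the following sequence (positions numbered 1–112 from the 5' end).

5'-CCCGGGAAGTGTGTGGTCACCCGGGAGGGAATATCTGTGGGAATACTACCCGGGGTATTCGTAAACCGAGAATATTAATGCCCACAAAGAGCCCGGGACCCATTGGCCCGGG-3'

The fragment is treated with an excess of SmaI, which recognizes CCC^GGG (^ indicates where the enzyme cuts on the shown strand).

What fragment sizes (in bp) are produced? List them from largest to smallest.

43, 29, 19, 15, 3, 3 bp

SmaI sites (CCCGGG) start at positions 1, 20, 49, 92, 107.
SmaI cuts after base 3 of each site, so after positions 3, 22, 51, 94, 109.
Linear molecule, 5 cuts → 6 fragments:
  1–3 → 3 bp
  4–22 → 19 bp
  23–51 → 29 bp
  52–94 → 43 bp
  95–109 → 15 bp
  110–112 → 3 bp
Sorted largest to smallest: 43, 29, 19, 15, 3, 3 bp.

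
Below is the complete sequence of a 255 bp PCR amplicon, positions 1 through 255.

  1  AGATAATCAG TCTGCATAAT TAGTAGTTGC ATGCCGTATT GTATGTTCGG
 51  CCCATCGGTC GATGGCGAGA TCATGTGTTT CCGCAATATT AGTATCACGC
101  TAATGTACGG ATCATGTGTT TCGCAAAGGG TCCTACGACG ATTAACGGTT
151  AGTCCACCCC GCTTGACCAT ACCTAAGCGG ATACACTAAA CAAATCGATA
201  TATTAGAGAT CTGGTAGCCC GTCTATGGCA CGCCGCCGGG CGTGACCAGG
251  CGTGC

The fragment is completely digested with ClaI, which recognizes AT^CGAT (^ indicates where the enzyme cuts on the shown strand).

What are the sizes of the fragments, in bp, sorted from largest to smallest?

195, 60 bp

The ClaI site (ATCGAT) starts at position 194.
ClaI cuts after base 2 of each site, so after position 195.
Linear molecule, 1 cut → 2 fragments:
  1–195 → 195 bp
  196–255 → 60 bp
Sorted largest to smallest: 195, 60 bp.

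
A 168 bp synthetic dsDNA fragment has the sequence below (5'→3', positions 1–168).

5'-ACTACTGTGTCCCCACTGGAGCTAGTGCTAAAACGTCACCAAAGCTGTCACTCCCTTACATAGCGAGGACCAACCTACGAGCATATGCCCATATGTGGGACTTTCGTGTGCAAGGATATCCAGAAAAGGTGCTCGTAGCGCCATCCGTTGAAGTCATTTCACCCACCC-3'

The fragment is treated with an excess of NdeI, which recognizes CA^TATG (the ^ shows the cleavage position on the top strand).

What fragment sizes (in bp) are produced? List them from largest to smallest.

83, 77, 8 bp

NdeI sites (CATATG) start at positions 82, 90.
NdeI cuts after base 2 of each site, so after positions 83, 91.
Linear molecule, 2 cuts → 3 fragments:
  1–83 → 83 bp
  84–91 → 8 bp
  92–168 → 77 bp
Sorted largest to smallest: 83, 77, 8 bp.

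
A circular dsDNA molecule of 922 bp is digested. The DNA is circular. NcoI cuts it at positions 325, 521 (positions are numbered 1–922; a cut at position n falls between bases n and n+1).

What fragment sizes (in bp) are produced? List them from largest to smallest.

726, 196 bp

Circular molecule, 2 cuts → 2 fragments:
  521 − 325 = 196 bp
  wrap: 922 − 521 + 325 = 726 bp
Sorted largest to smallest: 726, 196 bp.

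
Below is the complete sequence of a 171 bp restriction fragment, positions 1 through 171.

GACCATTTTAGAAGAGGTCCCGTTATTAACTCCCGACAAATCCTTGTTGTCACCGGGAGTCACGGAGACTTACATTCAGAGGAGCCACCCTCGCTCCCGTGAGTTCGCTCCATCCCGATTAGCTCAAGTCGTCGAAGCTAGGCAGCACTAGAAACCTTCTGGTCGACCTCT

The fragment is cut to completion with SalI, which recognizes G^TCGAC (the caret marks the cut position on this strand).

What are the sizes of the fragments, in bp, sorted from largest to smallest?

The SalI site (GTCGAC) starts at position 162.
SalI cuts after the first base of each site, so after position 162.
Linear molecule, 1 cut → 2 fragments:
  1–162 → 162 bp
  163–171 → 9 bp
Sorted largest to smallest: 162, 9 bp.

162, 9 bp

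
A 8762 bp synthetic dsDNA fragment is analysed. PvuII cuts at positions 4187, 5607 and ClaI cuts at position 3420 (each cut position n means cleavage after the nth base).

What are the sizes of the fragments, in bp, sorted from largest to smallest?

Combined cut positions (sorted): 3420, 4187, 5607.
Linear molecule, 3 cuts → 4 fragments:
  3420 − 0 = 3420 bp
  4187 − 3420 = 767 bp
  5607 − 4187 = 1420 bp
  8762 − 5607 = 3155 bp
Sorted largest to smallest: 3420, 3155, 1420, 767 bp.

3420, 3155, 1420, 767 bp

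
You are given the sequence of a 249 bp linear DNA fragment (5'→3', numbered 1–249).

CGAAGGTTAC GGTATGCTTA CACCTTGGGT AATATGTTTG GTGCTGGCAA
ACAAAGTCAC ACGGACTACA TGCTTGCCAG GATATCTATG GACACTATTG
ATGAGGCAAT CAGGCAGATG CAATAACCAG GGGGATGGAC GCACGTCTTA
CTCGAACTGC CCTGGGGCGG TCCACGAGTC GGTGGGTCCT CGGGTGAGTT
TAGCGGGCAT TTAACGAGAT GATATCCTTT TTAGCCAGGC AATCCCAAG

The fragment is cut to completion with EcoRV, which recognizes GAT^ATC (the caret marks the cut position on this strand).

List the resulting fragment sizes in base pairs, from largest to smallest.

EcoRV sites (GATATC) start at positions 81, 221.
EcoRV cuts after base 3 of each site, so after positions 83, 223.
Linear molecule, 2 cuts → 3 fragments:
  1–83 → 83 bp
  84–223 → 140 bp
  224–249 → 26 bp
Sorted largest to smallest: 140, 83, 26 bp.

140, 83, 26 bp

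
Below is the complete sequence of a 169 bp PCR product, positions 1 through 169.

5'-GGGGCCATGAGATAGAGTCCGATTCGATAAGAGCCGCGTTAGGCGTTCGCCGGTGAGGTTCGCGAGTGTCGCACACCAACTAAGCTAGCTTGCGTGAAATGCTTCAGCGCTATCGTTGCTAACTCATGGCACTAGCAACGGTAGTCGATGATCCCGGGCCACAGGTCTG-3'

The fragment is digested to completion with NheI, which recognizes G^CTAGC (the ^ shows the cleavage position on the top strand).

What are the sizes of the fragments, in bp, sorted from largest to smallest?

85, 84 bp

The NheI site (GCTAGC) starts at position 84.
NheI cuts after the first base of each site, so after position 84.
Linear molecule, 1 cut → 2 fragments:
  1–84 → 84 bp
  85–169 → 85 bp
Sorted largest to smallest: 85, 84 bp.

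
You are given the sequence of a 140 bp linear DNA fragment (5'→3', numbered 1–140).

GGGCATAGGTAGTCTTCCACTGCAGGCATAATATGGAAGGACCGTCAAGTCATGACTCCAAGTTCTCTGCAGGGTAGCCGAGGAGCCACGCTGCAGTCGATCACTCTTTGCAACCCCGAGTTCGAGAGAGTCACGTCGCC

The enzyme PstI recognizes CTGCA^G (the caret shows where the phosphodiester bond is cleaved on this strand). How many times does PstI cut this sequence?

CTGCAG occurs starting at positions 20, 67, 91.
PstI cuts at 3 sites.

3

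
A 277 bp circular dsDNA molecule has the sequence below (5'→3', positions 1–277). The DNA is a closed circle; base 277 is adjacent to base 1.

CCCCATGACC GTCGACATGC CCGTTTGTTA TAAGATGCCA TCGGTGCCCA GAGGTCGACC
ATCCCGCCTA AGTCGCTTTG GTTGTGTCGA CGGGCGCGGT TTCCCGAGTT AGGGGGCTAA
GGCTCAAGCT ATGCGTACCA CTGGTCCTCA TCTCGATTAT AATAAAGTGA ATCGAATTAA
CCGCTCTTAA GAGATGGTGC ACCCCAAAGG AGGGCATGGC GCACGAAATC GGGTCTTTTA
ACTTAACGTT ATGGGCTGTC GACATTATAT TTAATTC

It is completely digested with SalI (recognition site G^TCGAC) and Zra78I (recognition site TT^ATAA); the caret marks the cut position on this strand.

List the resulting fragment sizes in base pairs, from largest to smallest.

SalI sites (GTCGAC) start at positions 11, 54, 86, 258.
SalI cuts after the first base of each site, so after positions 11, 54, 86, 258.
Zra78I sites (TTATAA) start at positions 28, 157.
Zra78I cuts after base 2 of each site, so after positions 29, 158.
Combined cut positions: 11, 29, 54, 86, 158, 258.
Circular molecule, 6 cuts → 6 fragments:
  12–29 → 18 bp
  30–54 → 25 bp
  55–86 → 32 bp
  87–158 → 72 bp
  159–258 → 100 bp
  259–277 then 1–11 → 19 + 11 = 30 bp
Sorted largest to smallest: 100, 72, 32, 30, 25, 18 bp.

100, 72, 32, 30, 25, 18 bp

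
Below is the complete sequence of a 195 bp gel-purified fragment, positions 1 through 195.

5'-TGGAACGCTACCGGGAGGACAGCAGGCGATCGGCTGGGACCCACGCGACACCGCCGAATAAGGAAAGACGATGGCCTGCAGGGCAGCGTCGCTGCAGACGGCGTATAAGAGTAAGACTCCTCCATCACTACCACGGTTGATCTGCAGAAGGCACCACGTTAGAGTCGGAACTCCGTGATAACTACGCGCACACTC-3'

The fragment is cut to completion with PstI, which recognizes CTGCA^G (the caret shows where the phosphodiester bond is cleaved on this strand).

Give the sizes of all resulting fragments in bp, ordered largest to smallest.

80, 50, 49, 16 bp

PstI sites (CTGCAG) start at positions 76, 92, 142.
PstI cuts after base 5 of each site (before the last base), so after positions 80, 96, 146.
Linear molecule, 3 cuts → 4 fragments:
  1–80 → 80 bp
  81–96 → 16 bp
  97–146 → 50 bp
  147–195 → 49 bp
Sorted largest to smallest: 80, 50, 49, 16 bp.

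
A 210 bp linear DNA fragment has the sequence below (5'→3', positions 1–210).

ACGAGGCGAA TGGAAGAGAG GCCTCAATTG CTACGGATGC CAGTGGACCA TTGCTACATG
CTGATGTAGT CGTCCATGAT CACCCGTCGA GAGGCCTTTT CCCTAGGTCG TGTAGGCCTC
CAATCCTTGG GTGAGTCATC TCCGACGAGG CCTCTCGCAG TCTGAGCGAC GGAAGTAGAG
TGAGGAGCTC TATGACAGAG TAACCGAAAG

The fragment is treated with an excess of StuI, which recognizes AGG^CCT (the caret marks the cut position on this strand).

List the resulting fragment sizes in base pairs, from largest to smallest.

StuI sites (AGGCCT) start at positions 19, 92, 114, 148.
StuI cuts after base 3 of each site, so after positions 21, 94, 116, 150.
Linear molecule, 4 cuts → 5 fragments:
  1–21 → 21 bp
  22–94 → 73 bp
  95–116 → 22 bp
  117–150 → 34 bp
  151–210 → 60 bp
Sorted largest to smallest: 73, 60, 34, 22, 21 bp.

73, 60, 34, 22, 21 bp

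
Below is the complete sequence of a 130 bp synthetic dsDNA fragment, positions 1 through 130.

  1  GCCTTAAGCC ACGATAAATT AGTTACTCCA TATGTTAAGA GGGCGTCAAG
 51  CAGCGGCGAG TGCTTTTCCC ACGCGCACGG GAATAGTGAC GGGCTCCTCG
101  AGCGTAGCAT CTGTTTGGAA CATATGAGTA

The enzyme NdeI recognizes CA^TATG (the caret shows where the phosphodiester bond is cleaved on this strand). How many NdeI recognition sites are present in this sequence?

CATATG occurs starting at positions 29, 121.
NdeI cuts at 2 sites.

2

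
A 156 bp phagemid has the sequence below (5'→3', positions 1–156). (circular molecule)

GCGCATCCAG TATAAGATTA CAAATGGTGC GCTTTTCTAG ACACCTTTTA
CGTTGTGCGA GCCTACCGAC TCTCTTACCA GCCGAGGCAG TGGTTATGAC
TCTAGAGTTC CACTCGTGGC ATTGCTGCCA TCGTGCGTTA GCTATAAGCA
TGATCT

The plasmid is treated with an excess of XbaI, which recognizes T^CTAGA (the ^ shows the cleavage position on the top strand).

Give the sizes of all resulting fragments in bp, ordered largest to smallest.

XbaI sites (TCTAGA) start at positions 36, 101.
XbaI cuts after the first base of each site, so after positions 36, 101.
Circular molecule, 2 cuts → 2 fragments:
  37–101 → 65 bp
  102–156 then 1–36 → 55 + 36 = 91 bp
Sorted largest to smallest: 91, 65 bp.

91, 65 bp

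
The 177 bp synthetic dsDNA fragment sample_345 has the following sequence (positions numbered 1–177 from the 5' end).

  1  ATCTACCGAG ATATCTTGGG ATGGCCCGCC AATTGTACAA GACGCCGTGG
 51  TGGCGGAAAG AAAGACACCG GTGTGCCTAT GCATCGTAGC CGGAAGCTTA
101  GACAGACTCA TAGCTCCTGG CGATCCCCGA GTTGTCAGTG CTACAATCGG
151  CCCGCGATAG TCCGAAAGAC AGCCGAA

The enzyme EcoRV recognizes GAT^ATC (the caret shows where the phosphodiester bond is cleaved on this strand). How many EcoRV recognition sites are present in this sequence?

GATATC occurs starting at position 10.
EcoRV cuts at 1 site.

1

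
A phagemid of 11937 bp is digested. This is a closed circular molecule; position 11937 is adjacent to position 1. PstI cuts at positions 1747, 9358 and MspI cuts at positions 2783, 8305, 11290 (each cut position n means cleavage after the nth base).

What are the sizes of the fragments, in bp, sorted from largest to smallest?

Combined cut positions (sorted): 1747, 2783, 8305, 9358, 11290.
Circular molecule, 5 cuts → 5 fragments:
  2783 − 1747 = 1036 bp
  8305 − 2783 = 5522 bp
  9358 − 8305 = 1053 bp
  11290 − 9358 = 1932 bp
  wrap: 11937 − 11290 + 1747 = 2394 bp
Sorted largest to smallest: 5522, 2394, 1932, 1053, 1036 bp.

5522, 2394, 1932, 1053, 1036 bp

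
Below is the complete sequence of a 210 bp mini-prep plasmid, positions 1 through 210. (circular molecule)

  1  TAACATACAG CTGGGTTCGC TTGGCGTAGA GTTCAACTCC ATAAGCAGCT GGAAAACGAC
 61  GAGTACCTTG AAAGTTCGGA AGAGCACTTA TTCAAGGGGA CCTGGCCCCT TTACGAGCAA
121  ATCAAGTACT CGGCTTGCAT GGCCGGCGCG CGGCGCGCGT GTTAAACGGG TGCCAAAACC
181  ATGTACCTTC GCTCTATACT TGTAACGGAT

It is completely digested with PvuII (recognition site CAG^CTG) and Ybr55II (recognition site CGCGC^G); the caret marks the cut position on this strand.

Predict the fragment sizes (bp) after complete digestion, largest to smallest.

PvuII sites (CAGCTG) start at positions 8, 46.
PvuII cuts after base 3 of each site, so after positions 10, 48.
Ybr55II sites (CGCGCG) start at positions 147, 154.
Ybr55II cuts after base 5 of each site (before the last base), so after positions 151, 158.
Combined cut positions: 10, 48, 151, 158.
Circular molecule, 4 cuts → 4 fragments:
  11–48 → 38 bp
  49–151 → 103 bp
  152–158 → 7 bp
  159–210 then 1–10 → 52 + 10 = 62 bp
Sorted largest to smallest: 103, 62, 38, 7 bp.

103, 62, 38, 7 bp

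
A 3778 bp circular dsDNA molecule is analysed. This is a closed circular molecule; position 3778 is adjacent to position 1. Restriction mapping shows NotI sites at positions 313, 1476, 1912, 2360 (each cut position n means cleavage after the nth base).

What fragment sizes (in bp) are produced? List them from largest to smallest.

1731, 1163, 448, 436 bp

Circular molecule, 4 cuts → 4 fragments:
  1476 − 313 = 1163 bp
  1912 − 1476 = 436 bp
  2360 − 1912 = 448 bp
  wrap: 3778 − 2360 + 313 = 1731 bp
Sorted largest to smallest: 1731, 1163, 448, 436 bp.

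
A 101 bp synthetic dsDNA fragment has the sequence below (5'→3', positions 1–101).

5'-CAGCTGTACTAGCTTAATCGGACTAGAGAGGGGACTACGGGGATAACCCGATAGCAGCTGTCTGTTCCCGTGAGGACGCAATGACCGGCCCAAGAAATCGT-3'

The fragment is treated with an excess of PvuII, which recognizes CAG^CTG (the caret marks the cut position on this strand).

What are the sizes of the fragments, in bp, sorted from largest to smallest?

PvuII sites (CAGCTG) start at positions 1, 55.
PvuII cuts after base 3 of each site, so after positions 3, 57.
Linear molecule, 2 cuts → 3 fragments:
  1–3 → 3 bp
  4–57 → 54 bp
  58–101 → 44 bp
Sorted largest to smallest: 54, 44, 3 bp.

54, 44, 3 bp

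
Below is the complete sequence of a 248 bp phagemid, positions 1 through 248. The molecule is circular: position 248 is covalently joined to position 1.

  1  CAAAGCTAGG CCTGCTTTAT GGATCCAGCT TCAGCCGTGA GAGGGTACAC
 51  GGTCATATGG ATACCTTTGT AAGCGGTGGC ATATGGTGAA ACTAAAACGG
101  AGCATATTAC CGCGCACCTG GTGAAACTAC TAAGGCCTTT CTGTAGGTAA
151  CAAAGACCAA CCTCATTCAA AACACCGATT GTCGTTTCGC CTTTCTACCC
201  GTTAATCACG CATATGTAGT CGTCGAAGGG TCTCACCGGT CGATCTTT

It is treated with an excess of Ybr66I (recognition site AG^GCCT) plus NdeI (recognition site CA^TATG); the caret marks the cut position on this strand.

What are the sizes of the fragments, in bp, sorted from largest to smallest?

Ybr66I sites (AGGCCT) start at positions 8, 133.
Ybr66I cuts after base 2 of each site, so after positions 9, 134.
NdeI sites (CATATG) start at positions 54, 80, 211.
NdeI cuts after base 2 of each site, so after positions 55, 81, 212.
Combined cut positions: 9, 55, 81, 134, 212.
Circular molecule, 5 cuts → 5 fragments:
  10–55 → 46 bp
  56–81 → 26 bp
  82–134 → 53 bp
  135–212 → 78 bp
  213–248 then 1–9 → 36 + 9 = 45 bp
Sorted largest to smallest: 78, 53, 46, 45, 26 bp.

78, 53, 46, 45, 26 bp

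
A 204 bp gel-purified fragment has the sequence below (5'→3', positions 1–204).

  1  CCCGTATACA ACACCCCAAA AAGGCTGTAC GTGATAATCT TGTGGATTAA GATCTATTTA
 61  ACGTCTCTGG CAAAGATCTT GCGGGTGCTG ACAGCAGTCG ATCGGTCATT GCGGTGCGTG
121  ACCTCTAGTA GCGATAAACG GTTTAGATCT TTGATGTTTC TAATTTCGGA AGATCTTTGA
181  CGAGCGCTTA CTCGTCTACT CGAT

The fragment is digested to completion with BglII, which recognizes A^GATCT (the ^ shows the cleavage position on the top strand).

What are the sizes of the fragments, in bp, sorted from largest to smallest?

71, 50, 33, 26, 24 bp

BglII sites (AGATCT) start at positions 50, 74, 145, 171.
BglII cuts after the first base of each site, so after positions 50, 74, 145, 171.
Linear molecule, 4 cuts → 5 fragments:
  1–50 → 50 bp
  51–74 → 24 bp
  75–145 → 71 bp
  146–171 → 26 bp
  172–204 → 33 bp
Sorted largest to smallest: 71, 50, 33, 26, 24 bp.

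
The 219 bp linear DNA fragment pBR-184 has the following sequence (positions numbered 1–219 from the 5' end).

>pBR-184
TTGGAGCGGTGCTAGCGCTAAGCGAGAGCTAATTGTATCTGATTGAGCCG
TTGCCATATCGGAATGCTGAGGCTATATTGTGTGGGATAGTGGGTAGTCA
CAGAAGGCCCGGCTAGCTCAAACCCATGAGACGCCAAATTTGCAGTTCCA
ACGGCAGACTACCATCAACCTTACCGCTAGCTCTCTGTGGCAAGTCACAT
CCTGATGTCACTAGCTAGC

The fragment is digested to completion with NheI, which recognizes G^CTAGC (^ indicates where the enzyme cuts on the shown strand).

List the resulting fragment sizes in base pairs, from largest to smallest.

101, 64, 38, 11, 5 bp

NheI sites (GCTAGC) start at positions 11, 112, 176, 214.
NheI cuts after the first base of each site, so after positions 11, 112, 176, 214.
Linear molecule, 4 cuts → 5 fragments:
  1–11 → 11 bp
  12–112 → 101 bp
  113–176 → 64 bp
  177–214 → 38 bp
  215–219 → 5 bp
Sorted largest to smallest: 101, 64, 38, 11, 5 bp.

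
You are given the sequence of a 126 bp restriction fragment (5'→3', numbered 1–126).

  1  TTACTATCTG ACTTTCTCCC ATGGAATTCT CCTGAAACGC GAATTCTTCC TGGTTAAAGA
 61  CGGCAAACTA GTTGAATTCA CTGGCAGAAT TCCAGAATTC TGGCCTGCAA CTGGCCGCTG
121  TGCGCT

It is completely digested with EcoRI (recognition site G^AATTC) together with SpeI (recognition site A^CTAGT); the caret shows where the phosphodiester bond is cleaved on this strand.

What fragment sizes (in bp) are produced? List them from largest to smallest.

31, 26, 24, 17, 13, 8, 7 bp

EcoRI sites (GAATTC) start at positions 24, 41, 74, 87, 95.
EcoRI cuts after the first base of each site, so after positions 24, 41, 74, 87, 95.
The SpeI site (ACTAGT) starts at position 67.
SpeI cuts after the first base of each site, so after position 67.
Combined cut positions: 24, 41, 67, 74, 87, 95.
Linear molecule, 6 cuts → 7 fragments:
  1–24 → 24 bp
  25–41 → 17 bp
  42–67 → 26 bp
  68–74 → 7 bp
  75–87 → 13 bp
  88–95 → 8 bp
  96–126 → 31 bp
Sorted largest to smallest: 31, 26, 24, 17, 13, 8, 7 bp.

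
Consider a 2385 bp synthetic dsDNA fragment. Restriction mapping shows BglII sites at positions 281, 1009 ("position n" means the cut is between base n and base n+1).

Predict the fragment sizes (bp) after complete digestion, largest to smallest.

Linear molecule, 2 cuts → 3 fragments:
  281 − 0 = 281 bp
  1009 − 281 = 728 bp
  2385 − 1009 = 1376 bp
Sorted largest to smallest: 1376, 728, 281 bp.

1376, 728, 281 bp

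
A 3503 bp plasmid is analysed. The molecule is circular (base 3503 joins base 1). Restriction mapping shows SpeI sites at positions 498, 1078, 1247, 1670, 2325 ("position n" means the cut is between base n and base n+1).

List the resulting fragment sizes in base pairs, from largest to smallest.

1676, 655, 580, 423, 169 bp

Circular molecule, 5 cuts → 5 fragments:
  1078 − 498 = 580 bp
  1247 − 1078 = 169 bp
  1670 − 1247 = 423 bp
  2325 − 1670 = 655 bp
  wrap: 3503 − 2325 + 498 = 1676 bp
Sorted largest to smallest: 1676, 655, 580, 423, 169 bp.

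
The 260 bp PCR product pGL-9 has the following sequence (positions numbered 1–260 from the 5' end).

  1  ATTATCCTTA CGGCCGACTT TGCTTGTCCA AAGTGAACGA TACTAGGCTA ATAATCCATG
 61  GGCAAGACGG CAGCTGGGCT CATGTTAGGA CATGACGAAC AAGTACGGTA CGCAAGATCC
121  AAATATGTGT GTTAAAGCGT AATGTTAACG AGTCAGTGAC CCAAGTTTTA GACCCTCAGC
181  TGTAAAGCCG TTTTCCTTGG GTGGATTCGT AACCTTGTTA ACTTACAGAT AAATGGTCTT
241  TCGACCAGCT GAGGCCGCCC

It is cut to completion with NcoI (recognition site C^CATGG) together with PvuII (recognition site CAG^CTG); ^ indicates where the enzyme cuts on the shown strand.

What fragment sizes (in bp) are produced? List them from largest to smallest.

106, 69, 56, 17, 12 bp

The NcoI site (CCATGG) starts at position 56.
NcoI cuts after the first base of each site, so after position 56.
PvuII sites (CAGCTG) start at positions 71, 177, 246.
PvuII cuts after base 3 of each site, so after positions 73, 179, 248.
Combined cut positions: 56, 73, 179, 248.
Linear molecule, 4 cuts → 5 fragments:
  1–56 → 56 bp
  57–73 → 17 bp
  74–179 → 106 bp
  180–248 → 69 bp
  249–260 → 12 bp
Sorted largest to smallest: 106, 69, 56, 17, 12 bp.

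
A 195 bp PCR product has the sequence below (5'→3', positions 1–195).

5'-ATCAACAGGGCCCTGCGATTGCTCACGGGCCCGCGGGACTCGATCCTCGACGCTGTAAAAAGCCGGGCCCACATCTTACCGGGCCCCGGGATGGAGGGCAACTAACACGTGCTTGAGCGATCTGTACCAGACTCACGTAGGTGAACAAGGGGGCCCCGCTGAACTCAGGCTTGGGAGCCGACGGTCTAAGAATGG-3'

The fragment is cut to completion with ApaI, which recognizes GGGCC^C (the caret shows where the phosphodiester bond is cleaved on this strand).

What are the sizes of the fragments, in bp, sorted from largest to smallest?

70, 40, 38, 19, 16, 12 bp

ApaI sites (GGGCCC) start at positions 8, 27, 65, 81, 151.
ApaI cuts after base 5 of each site (before the last base), so after positions 12, 31, 69, 85, 155.
Linear molecule, 5 cuts → 6 fragments:
  1–12 → 12 bp
  13–31 → 19 bp
  32–69 → 38 bp
  70–85 → 16 bp
  86–155 → 70 bp
  156–195 → 40 bp
Sorted largest to smallest: 70, 40, 38, 19, 16, 12 bp.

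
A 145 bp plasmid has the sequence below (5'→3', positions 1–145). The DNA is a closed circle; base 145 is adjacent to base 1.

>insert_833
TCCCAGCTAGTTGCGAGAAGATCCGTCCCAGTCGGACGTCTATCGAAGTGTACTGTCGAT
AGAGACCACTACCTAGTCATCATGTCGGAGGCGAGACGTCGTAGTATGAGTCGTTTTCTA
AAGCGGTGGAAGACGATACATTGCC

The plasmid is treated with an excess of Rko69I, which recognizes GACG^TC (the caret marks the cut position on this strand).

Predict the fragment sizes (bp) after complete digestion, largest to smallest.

Rko69I sites (GACGTC) start at positions 35, 95.
Rko69I cuts after base 4 of each site, so after positions 38, 98.
Circular molecule, 2 cuts → 2 fragments:
  39–98 → 60 bp
  99–145 then 1–38 → 47 + 38 = 85 bp
Sorted largest to smallest: 85, 60 bp.

85, 60 bp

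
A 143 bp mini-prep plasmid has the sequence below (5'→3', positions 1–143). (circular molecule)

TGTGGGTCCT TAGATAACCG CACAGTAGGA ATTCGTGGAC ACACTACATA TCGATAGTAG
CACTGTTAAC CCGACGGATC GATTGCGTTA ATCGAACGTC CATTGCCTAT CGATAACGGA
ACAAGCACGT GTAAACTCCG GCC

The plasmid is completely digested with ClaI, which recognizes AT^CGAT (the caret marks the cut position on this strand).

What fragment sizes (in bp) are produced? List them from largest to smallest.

ClaI sites (ATCGAT) start at positions 50, 78, 109.
ClaI cuts after base 2 of each site, so after positions 51, 79, 110.
Circular molecule, 3 cuts → 3 fragments:
  52–79 → 28 bp
  80–110 → 31 bp
  111–143 then 1–51 → 33 + 51 = 84 bp
Sorted largest to smallest: 84, 31, 28 bp.

84, 31, 28 bp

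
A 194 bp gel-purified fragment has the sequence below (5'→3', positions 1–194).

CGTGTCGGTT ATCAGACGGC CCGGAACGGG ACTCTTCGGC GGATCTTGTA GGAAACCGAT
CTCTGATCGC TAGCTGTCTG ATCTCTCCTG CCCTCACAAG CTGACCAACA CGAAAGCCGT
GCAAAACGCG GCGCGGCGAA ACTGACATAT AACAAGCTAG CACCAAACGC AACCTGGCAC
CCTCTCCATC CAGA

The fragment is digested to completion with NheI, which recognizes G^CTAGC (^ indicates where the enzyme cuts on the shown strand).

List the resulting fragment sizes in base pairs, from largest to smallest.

87, 69, 38 bp

NheI sites (GCTAGC) start at positions 69, 156.
NheI cuts after the first base of each site, so after positions 69, 156.
Linear molecule, 2 cuts → 3 fragments:
  1–69 → 69 bp
  70–156 → 87 bp
  157–194 → 38 bp
Sorted largest to smallest: 87, 69, 38 bp.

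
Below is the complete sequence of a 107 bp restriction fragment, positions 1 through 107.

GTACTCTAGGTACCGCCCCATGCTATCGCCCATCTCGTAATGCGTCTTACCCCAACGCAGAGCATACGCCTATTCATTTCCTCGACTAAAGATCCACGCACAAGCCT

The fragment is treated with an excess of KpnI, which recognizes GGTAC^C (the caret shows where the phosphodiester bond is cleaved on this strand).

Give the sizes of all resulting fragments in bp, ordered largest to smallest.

94, 13 bp

The KpnI site (GGTACC) starts at position 9.
KpnI cuts after base 5 of each site (before the last base), so after position 13.
Linear molecule, 1 cut → 2 fragments:
  1–13 → 13 bp
  14–107 → 94 bp
Sorted largest to smallest: 94, 13 bp.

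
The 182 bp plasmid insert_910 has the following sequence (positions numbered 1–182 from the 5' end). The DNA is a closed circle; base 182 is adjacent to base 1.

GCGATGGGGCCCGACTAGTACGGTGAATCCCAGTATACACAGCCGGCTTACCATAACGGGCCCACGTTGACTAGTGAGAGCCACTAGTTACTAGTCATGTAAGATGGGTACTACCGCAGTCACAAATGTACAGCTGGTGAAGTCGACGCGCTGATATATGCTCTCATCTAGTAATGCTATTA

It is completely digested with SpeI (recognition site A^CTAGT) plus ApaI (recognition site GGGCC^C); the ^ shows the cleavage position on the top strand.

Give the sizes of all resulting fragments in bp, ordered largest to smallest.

SpeI sites (ACTAGT) start at positions 14, 70, 83, 90.
SpeI cuts after the first base of each site, so after positions 14, 70, 83, 90.
ApaI sites (GGGCCC) start at positions 7, 58.
ApaI cuts after base 5 of each site (before the last base), so after positions 11, 62.
Combined cut positions: 11, 14, 62, 70, 83, 90.
Circular molecule, 6 cuts → 6 fragments:
  12–14 → 3 bp
  15–62 → 48 bp
  63–70 → 8 bp
  71–83 → 13 bp
  84–90 → 7 bp
  91–182 then 1–11 → 92 + 11 = 103 bp
Sorted largest to smallest: 103, 48, 13, 8, 7, 3 bp.

103, 48, 13, 8, 7, 3 bp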